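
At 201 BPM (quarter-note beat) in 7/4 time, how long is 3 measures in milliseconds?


Step by step:
Quarter-note beat duration = 60000 / 201 ms
Beats per measure (7/4) = 7
One measure = 7 × 60000 / 201 = 420000 / 201 ms
3 measures = 3 × 420000 / 201 = 1260000 / 201
= 6268.7 ms


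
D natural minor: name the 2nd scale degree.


Working:
Natural minor scale pattern: W-H-W-W-H-W-W (2-1-2-2-1-2-2 semitones)
Starting from D:
  D + 2 semitones → E
  E + 1 semitone → F
  F + 2 semitones → G
  G + 2 semitones → A
  A + 1 semitone → Bb
  Bb + 2 semitones → C
  C + 2 semitones → D
Scale: D E F G A Bb C
Degree 2 = E


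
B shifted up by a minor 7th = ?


Let's work it out.
minor 7th: 7 letter names, 10 semitones
Letter: B + 6 → A
Pitch: B + 10 semitones, spelled as an A → A
= A


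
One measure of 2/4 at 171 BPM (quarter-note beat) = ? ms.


Quarter-note beat duration = 60000 / 171 ms
Beats per measure (2/4) = 2
One measure = 2 × 60000 / 171 = 120000 / 171 ms
= 701.8 ms


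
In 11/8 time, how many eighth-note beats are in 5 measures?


Time signature 11/8: the bottom number 8 means the eighth note gets one count
The top number 11 means 11 eighth-note beats per measure
Total = 11 × 5 measures
= 55 eighth-note beats


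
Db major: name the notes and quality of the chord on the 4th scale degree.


Let's work it out.
Db major scale: Db Eb F Gb Ab Bb C
Diatonic triad on degree 4 stacks scale notes 4, 6, 1: Gb Bb Db
Gb→Bb = 4 semitones; Gb→Db = 7 semitones → major triad
= Gb Bb Db (major)


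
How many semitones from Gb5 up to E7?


Absolute semitone position = octave×12 + chromatic position
Gb5: 5×12 + 6 = 66
E7: 7×12 + 4 = 88
Difference = 88 - 66 = 22
= 22 semitones


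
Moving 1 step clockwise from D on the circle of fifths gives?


Working:
Each clockwise step on the circle of fifths moves up a perfect 5th
From D: D → A
= A


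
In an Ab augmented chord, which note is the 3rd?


Reasoning:
Augmented triad = root + major 3rd (4 semitones) + augmented 5th (8 semitones)
A triad on Ab stacks thirds, so the chord tones use letter names A-C-E
Root: Ab
Major 3rd above Ab: C
Augmented 5th above Ab: E
The 3rd = C


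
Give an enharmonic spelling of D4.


Solution.
Enharmonic notes sound the same pitch but are spelled with different letter names
D and C## name the same pitch class
= C##4


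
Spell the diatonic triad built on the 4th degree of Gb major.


Reasoning:
Gb major scale: Gb Ab Bb Cb Db Eb F
Diatonic triad on degree 4 stacks scale notes 4, 6, 1: Cb Eb Gb
Cb→Eb = 4 semitones; Cb→Gb = 7 semitones → major triad
= Cb Eb Gb (major)


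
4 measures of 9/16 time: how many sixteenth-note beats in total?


Time signature 9/16: the bottom number 16 means the sixteenth note gets one count
The top number 9 means 9 sixteenth-note beats per measure
Total = 9 × 4 measures
= 36 sixteenth-note beats


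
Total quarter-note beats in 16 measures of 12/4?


Time signature 12/4: the bottom number 4 means the quarter note gets one count
The top number 12 means 12 quarter-note beats per measure
Total = 12 × 16 measures
= 192 quarter-note beats


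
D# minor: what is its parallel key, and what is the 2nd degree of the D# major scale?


Parallel keys share the same tonic but differ in mode
D# minor → parallel is D# major
D# major scale: D# E# F## G# A# B# C##
= D# major; 2nd degree = E#


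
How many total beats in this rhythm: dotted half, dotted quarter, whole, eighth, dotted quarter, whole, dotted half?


Beat values:
  dotted half = 3 beats
  dotted quarter = 1.5 beats
  whole = 4 beats
  eighth = 0.5 beats
  dotted quarter = 1.5 beats
  whole = 4 beats
  dotted half = 3 beats
Sum = 3 + 1.5 + 4 + 0.5 + 1.5 + 4 + 3
= 17.5 beats


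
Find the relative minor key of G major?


Working:
The relative minor shares the major's key signature and starts on its 6th degree
6th degree = a major 6th above the tonic; a major 6th above G is E
→ relative minor of G major is E minor
= E minor


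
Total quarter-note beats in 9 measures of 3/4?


Time signature 3/4: the bottom number 4 means the quarter note gets one count
The top number 3 means 3 quarter-note beats per measure
Total = 3 × 9 measures
= 27 quarter-note beats


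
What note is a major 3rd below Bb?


Step by step:
A 3rd spans 3 letter names, so from B we land on G
A major 3rd = 4 semitones below Bb
Spell G at that pitch: Gb
= Gb


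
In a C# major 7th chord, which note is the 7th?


Reasoning:
Major 7th chord = root + major 3rd + perfect 5th + major 7th
Seventh chords stack in thirds, so the letter names are C-E-G-B
Root: C#
Major 3rd above C#: E#
Perfect 5th above C#: G#
Major 7th above C#: B#
The 7th = B#


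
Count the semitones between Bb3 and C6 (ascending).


Absolute semitone position = octave×12 + chromatic position
Bb3: 3×12 + 10 = 46
C6: 6×12 + 0 = 72
Difference = 72 - 46 = 26
= 26 semitones


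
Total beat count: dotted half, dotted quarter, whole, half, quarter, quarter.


Solution.
Beat values:
  dotted half = 3 beats
  dotted quarter = 1.5 beats
  whole = 4 beats
  half = 2 beats
  quarter = 1 beat
  quarter = 1 beat
Sum = 3 + 1.5 + 4 + 2 + 1 + 1
= 12.5 beats


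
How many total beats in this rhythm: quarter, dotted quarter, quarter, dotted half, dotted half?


Beat values:
  quarter = 1 beat
  dotted quarter = 1.5 beats
  quarter = 1 beat
  dotted half = 3 beats
  dotted half = 3 beats
Sum = 1 + 1.5 + 1 + 3 + 3
= 9.5 beats


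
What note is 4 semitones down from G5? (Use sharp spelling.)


Reasoning:
G5: chromatic position 7 in octave 5 → absolute = 5×12 + 7 = 67
Transpose down 4: 67 - 4 = 63
63 = 5×12 + 3 → D# in octave 5
Result = D#5


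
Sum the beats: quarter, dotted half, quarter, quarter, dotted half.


Working:
Beat values:
  quarter = 1 beat
  dotted half = 3 beats
  quarter = 1 beat
  quarter = 1 beat
  dotted half = 3 beats
Sum = 1 + 3 + 1 + 1 + 3
= 9 beats


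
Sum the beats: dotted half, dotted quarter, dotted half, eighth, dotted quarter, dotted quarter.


Solution.
Beat values:
  dotted half = 3 beats
  dotted quarter = 1.5 beats
  dotted half = 3 beats
  eighth = 0.5 beats
  dotted quarter = 1.5 beats
  dotted quarter = 1.5 beats
Sum = 3 + 1.5 + 3 + 0.5 + 1.5 + 1.5
= 11 beats


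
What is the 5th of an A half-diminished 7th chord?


Solution.
Half-diminished 7th chord = root + minor 3rd + diminished 5th + minor 7th
Seventh chords stack in thirds, so the letter names are A-C-E-G
Root: A
Minor 3rd above A: C
Diminished 5th above A: Eb
Minor 7th above A: G
The 5th = Eb


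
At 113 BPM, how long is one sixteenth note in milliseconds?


One quarter-note beat = 60000 / BPM = 60000 / 113 ms
Sixteenth note = 1/4 × quarter note
Duration = 1/4 × 60000 / 113 = 15000 / 113
= 132.7 ms


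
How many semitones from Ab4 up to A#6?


Let's work it out.
Absolute semitone position = octave×12 + chromatic position
Ab4: 4×12 + 8 = 56
A#6: 6×12 + 10 = 82
Difference = 82 - 56 = 26
= 26 semitones


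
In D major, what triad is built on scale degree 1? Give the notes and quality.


Let's work it out.
D major scale: D E F# G A B C#
Diatonic triad on degree 1 stacks scale notes 1, 3, 5: D F# A
D→F# = 4 semitones; D→A = 7 semitones → major triad
= D F# A (major)


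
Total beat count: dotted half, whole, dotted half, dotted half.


Let's work it out.
Beat values:
  dotted half = 3 beats
  whole = 4 beats
  dotted half = 3 beats
  dotted half = 3 beats
Sum = 3 + 4 + 3 + 3
= 13 beats


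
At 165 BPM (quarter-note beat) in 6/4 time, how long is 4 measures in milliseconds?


Solution.
Quarter-note beat duration = 60000 / 165 ms
Beats per measure (6/4) = 6
One measure = 6 × 60000 / 165 = 360000 / 165 ms
4 measures = 4 × 360000 / 165 = 1440000 / 165
= 8727.3 ms


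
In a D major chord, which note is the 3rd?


Let's work it out.
Major triad = root + major 3rd (4 semitones) + perfect 5th (7 semitones)
A triad on D stacks thirds, so the chord tones use letter names D-F-A
Root: D
Major 3rd above D: F#
Perfect 5th above D: A
The 3rd = F#


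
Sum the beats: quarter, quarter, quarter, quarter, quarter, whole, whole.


Working:
Beat values:
  quarter = 1 beat
  quarter = 1 beat
  quarter = 1 beat
  quarter = 1 beat
  quarter = 1 beat
  whole = 4 beats
  whole = 4 beats
Sum = 1 + 1 + 1 + 1 + 1 + 4 + 4
= 13 beats


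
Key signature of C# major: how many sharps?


Solution.
Sharp major keys follow the circle of fifths: C(0), G(1), D(2), A(3), E(4), B(5), F#(6), C#(7)
C# major has 7 sharps
Order of sharps: F# C# G# D# A# E# B# → first 7: F#, C#, G#, D#, A#, E#, B#
= 7 sharps


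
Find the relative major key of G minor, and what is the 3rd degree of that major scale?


Let's work it out.
The relative major shares the key signature and is a minor 3rd above the minor tonic
A minor 3rd above G is Bb
→ relative major of G minor is Bb major
Bb major scale: Bb C D Eb F G A
= Bb major; 3rd degree = D


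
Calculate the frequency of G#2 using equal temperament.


f = 440 × 2^(n/12) where n = semitones from A4
G#2: -25 semitones from A4
f = 440 × 2^(-25/12)
f = 103.83 Hz


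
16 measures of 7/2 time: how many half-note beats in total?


Solution.
Time signature 7/2: the bottom number 2 means the half note gets one count
The top number 7 means 7 half-note beats per measure
Total = 7 × 16 measures
= 112 half-note beats


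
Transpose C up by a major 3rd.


Let's work it out.
major 3rd: 3 letter names, 4 semitones
Letter: C + 2 → E
Pitch: C + 4 semitones, spelled as an E → E
= E


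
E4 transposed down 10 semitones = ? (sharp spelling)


E4: chromatic position 4 in octave 4 → absolute = 4×12 + 4 = 52
Transpose down 10: 52 - 10 = 42
42 = 3×12 + 6 → F# in octave 3
Result = F#3


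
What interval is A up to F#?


Working:
Letter names: A → F spans 6 letter names → a 6th
Semitones: A → F# = 9 half-steps
A 6th of 9 semitones is a major 6th
= major 6th


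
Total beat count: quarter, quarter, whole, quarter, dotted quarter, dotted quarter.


Beat values:
  quarter = 1 beat
  quarter = 1 beat
  whole = 4 beats
  quarter = 1 beat
  dotted quarter = 1.5 beats
  dotted quarter = 1.5 beats
Sum = 1 + 1 + 4 + 1 + 1.5 + 1.5
= 10 beats


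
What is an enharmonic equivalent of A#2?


Enharmonic notes sound the same pitch but are spelled with different letter names
A# and Bb name the same pitch class
= Bb2


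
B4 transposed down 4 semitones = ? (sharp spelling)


Reasoning:
B4: chromatic position 11 in octave 4 → absolute = 4×12 + 11 = 59
Transpose down 4: 59 - 4 = 55
55 = 4×12 + 7 → G in octave 4
Result = G4


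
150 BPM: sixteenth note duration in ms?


Solution.
One quarter-note beat = 60000 / BPM = 60000 / 150 ms
Sixteenth note = 1/4 × quarter note
Duration = 1/4 × 60000 / 150 = 15000 / 150
= 100.0 ms


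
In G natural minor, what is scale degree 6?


Step by step:
Natural minor scale pattern: W-H-W-W-H-W-W (2-1-2-2-1-2-2 semitones)
Starting from G:
  G + 2 semitones → A
  A + 1 semitone → Bb
  Bb + 2 semitones → C
  C + 2 semitones → D
  D + 1 semitone → Eb
  Eb + 2 semitones → F
  F + 2 semitones → G
Scale: G A Bb C D Eb F
Degree 6 = Eb


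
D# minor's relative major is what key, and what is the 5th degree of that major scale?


Step by step:
The relative major shares the key signature and is a minor 3rd above the minor tonic
A minor 3rd above D# is F#
→ relative major of D# minor is F# major
F# major scale: F# G# A# B C# D# E#
= F# major; 5th degree = C#


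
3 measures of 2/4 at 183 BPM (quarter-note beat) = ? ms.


Step by step:
Quarter-note beat duration = 60000 / 183 ms
Beats per measure (2/4) = 2
One measure = 2 × 60000 / 183 = 120000 / 183 ms
3 measures = 3 × 120000 / 183 = 360000 / 183
= 1967.2 ms


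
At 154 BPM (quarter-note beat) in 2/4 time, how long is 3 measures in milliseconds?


Step by step:
Quarter-note beat duration = 60000 / 154 ms
Beats per measure (2/4) = 2
One measure = 2 × 60000 / 154 = 120000 / 154 ms
3 measures = 3 × 120000 / 154 = 360000 / 154
= 2337.7 ms


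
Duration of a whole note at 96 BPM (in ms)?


Reasoning:
One quarter-note beat = 60000 / BPM = 60000 / 96 ms
Whole note = 4 × quarter note
Duration = 4 × 60000 / 96 = 240000 / 96
= 2500.0 ms


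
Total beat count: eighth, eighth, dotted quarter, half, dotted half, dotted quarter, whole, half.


Let's work it out.
Beat values:
  eighth = 0.5 beats
  eighth = 0.5 beats
  dotted quarter = 1.5 beats
  half = 2 beats
  dotted half = 3 beats
  dotted quarter = 1.5 beats
  whole = 4 beats
  half = 2 beats
Sum = 0.5 + 0.5 + 1.5 + 2 + 3 + 1.5 + 4 + 2
= 15 beats


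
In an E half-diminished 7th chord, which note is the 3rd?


Let's work it out.
Half-diminished 7th chord = root + minor 3rd + diminished 5th + minor 7th
Seventh chords stack in thirds, so the letter names are E-G-B-D
Root: E
Minor 3rd above E: G
Diminished 5th above E: Bb
Minor 7th above E: D
The 3rd = G


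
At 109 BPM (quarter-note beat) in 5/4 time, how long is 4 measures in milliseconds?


Working:
Quarter-note beat duration = 60000 / 109 ms
Beats per measure (5/4) = 5
One measure = 5 × 60000 / 109 = 300000 / 109 ms
4 measures = 4 × 300000 / 109 = 1200000 / 109
= 11009.2 ms


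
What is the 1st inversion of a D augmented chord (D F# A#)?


Step by step:
Root position: D F# A#
1st inversion: move root up an octave
Bass note: F#
Notes (bottom to top) = F# A# D


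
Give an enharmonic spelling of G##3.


Solution.
Enharmonic notes sound the same pitch but are spelled with different letter names
G## and A name the same pitch class
= A3


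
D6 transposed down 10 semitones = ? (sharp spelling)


Working:
D6: chromatic position 2 in octave 6 → absolute = 6×12 + 2 = 74
Transpose down 10: 74 - 10 = 64
64 = 5×12 + 4 → E in octave 5
Result = E5


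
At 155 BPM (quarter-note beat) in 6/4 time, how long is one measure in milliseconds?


Solution.
Quarter-note beat duration = 60000 / 155 ms
Beats per measure (6/4) = 6
One measure = 6 × 60000 / 155 = 360000 / 155 ms
= 2322.6 ms


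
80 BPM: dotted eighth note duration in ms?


Working:
One quarter-note beat = 60000 / BPM = 60000 / 80 ms
Dotted eighth note = 3/4 × quarter note
Duration = 3/4 × 60000 / 80 = 45000 / 80
= 562.5 ms


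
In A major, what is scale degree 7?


Working:
Major scale pattern: W-W-H-W-W-W-H (2-2-1-2-2-2-1 semitones)
Starting from A:
  A + 2 semitones → B
  B + 2 semitones → C#
  C# + 1 semitone → D
  D + 2 semitones → E
  E + 2 semitones → F#
  F# + 2 semitones → G#
  G# + 1 semitone → A
Scale: A B C# D E F# G#
Degree 7 = G#


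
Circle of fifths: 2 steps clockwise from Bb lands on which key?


Working:
Each clockwise step on the circle of fifths moves up a perfect 5th
From Bb: Bb → F → C
= C


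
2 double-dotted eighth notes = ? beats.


Reasoning:
Base eighth note = 1/2 beats
Dot 1 adds half the previous value: +1/4
Dot 2 adds half the previous value: +1/8
One double-dotted eighth = 1/2 + 1/4 + 1/8 = 7/8
2 of them = 2 × 7/8 = 7/4
= 7/4 beats


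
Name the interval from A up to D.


Let's work it out.
Letter names: A → D spans 4 letter names → a 4th
Semitones: A → D = 5 half-steps
A 4th of 5 semitones is a perfect 4th
= perfect 4th


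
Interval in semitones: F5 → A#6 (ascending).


Absolute semitone position = octave×12 + chromatic position
F5: 5×12 + 5 = 65
A#6: 6×12 + 10 = 82
Difference = 82 - 65 = 17
= 17 semitones


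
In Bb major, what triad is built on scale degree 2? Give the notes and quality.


Let's work it out.
Bb major scale: Bb C D Eb F G A
Diatonic triad on degree 2 stacks scale notes 2, 4, 6: C Eb G
C→Eb = 3 semitones; C→G = 7 semitones → minor triad
= C Eb G (minor)


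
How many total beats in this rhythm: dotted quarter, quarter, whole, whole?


Solution.
Beat values:
  dotted quarter = 1.5 beats
  quarter = 1 beat
  whole = 4 beats
  whole = 4 beats
Sum = 1.5 + 1 + 4 + 4
= 10.5 beats


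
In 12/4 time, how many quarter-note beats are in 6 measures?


Time signature 12/4: the bottom number 4 means the quarter note gets one count
The top number 12 means 12 quarter-note beats per measure
Total = 12 × 6 measures
= 72 quarter-note beats


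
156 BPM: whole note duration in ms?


One quarter-note beat = 60000 / BPM = 60000 / 156 ms
Whole note = 4 × quarter note
Duration = 4 × 60000 / 156 = 240000 / 156
= 1538.5 ms


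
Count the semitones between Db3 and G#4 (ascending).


Let's work it out.
Absolute semitone position = octave×12 + chromatic position
Db3: 3×12 + 1 = 37
G#4: 4×12 + 8 = 56
Difference = 56 - 37 = 19
= 19 semitones


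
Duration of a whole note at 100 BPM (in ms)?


Solution.
One quarter-note beat = 60000 / BPM = 60000 / 100 ms
Whole note = 4 × quarter note
Duration = 4 × 60000 / 100 = 240000 / 100
= 2400.0 ms


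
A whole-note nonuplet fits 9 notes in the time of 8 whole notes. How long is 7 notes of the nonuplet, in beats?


Solution.
Nonuplet: 9 notes occupy the space of 8 whole notes
Space = 8 × 4 = 32 beats
Each nonuplet note = 32 / 9 = 32/9 beats
7 notes = 7 × 32/9 = 224/9
= 224/9 beats


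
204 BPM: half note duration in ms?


Let's work it out.
One quarter-note beat = 60000 / BPM = 60000 / 204 ms
Half note = 2 × quarter note
Duration = 2 × 60000 / 204 = 120000 / 204
= 588.2 ms


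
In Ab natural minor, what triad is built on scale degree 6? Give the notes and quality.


Reasoning:
Ab natural minor scale: Ab Bb Cb Db Eb Fb Gb
Diatonic triad on degree 6 stacks scale notes 6, 1, 3: Fb Ab Cb
Fb→Ab = 4 semitones; Fb→Cb = 7 semitones → major triad
= Fb Ab Cb (major)


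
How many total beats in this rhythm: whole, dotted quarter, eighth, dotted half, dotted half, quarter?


Beat values:
  whole = 4 beats
  dotted quarter = 1.5 beats
  eighth = 0.5 beats
  dotted half = 3 beats
  dotted half = 3 beats
  quarter = 1 beat
Sum = 4 + 1.5 + 0.5 + 3 + 3 + 1
= 13 beats


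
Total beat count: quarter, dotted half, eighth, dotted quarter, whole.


Reasoning:
Beat values:
  quarter = 1 beat
  dotted half = 3 beats
  eighth = 0.5 beats
  dotted quarter = 1.5 beats
  whole = 4 beats
Sum = 1 + 3 + 0.5 + 1.5 + 4
= 10 beats


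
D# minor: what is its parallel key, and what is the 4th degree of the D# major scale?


Let's work it out.
Parallel keys share the same tonic but differ in mode
D# minor → parallel is D# major
D# major scale: D# E# F## G# A# B# C##
= D# major; 4th degree = G#


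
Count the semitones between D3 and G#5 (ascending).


Absolute semitone position = octave×12 + chromatic position
D3: 3×12 + 2 = 38
G#5: 5×12 + 8 = 68
Difference = 68 - 38 = 30
= 30 semitones


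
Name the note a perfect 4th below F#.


Solution.
A 4th spans 4 letter names, so from F we land on C
A perfect 4th = 5 semitones below F#
Spell C at that pitch: C#
= C#


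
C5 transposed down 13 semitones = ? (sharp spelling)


C5: chromatic position 0 in octave 5 → absolute = 5×12 + 0 = 60
Transpose down 13: 60 - 13 = 47
47 = 3×12 + 11 → B in octave 3
Result = B3


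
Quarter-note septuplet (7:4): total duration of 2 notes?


Septuplet: 7 notes occupy the space of 4 quarter notes
Space = 4 × 1 = 4 beats
Each septuplet note = 4 / 7 = 4/7 beats
2 notes = 2 × 4/7 = 8/7
= 8/7 beats


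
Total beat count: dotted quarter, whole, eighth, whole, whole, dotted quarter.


Step by step:
Beat values:
  dotted quarter = 1.5 beats
  whole = 4 beats
  eighth = 0.5 beats
  whole = 4 beats
  whole = 4 beats
  dotted quarter = 1.5 beats
Sum = 1.5 + 4 + 0.5 + 4 + 4 + 1.5
= 15.5 beats


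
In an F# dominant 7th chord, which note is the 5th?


Solution.
Dominant 7th chord = root + major 3rd + perfect 5th + minor 7th
Seventh chords stack in thirds, so the letter names are F-A-C-E
Root: F#
Major 3rd above F#: A#
Perfect 5th above F#: C#
Minor 7th above F#: E
The 5th = C#


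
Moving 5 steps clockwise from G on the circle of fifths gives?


Each clockwise step on the circle of fifths moves up a perfect 5th
From G: G → D → A → E → B → F#/Gb
= F#/Gb


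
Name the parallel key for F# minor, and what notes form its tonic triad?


Step by step:
Parallel keys share the same tonic but differ in mode
F# minor → parallel is F# major
Tonic triad of F# major = F# A# C#
= F# major; triad = F# A# C#


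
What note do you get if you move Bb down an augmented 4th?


augmented 4th: 4 letter names, 6 semitones
Letter: B - 3 → F
Pitch: Bb - 6 semitones, spelled as an F → Fb
= Fb


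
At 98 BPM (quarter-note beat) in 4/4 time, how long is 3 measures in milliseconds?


Quarter-note beat duration = 60000 / 98 ms
Beats per measure (4/4) = 4
One measure = 4 × 60000 / 98 = 240000 / 98 ms
3 measures = 3 × 240000 / 98 = 720000 / 98
= 7346.9 ms


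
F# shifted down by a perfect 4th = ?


Step by step:
perfect 4th: 4 letter names, 5 semitones
Letter: F - 3 → C
Pitch: F# - 5 semitones, spelled as a C → C#
= C#


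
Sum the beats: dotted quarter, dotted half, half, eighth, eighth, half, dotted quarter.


Let's work it out.
Beat values:
  dotted quarter = 1.5 beats
  dotted half = 3 beats
  half = 2 beats
  eighth = 0.5 beats
  eighth = 0.5 beats
  half = 2 beats
  dotted quarter = 1.5 beats
Sum = 1.5 + 3 + 2 + 0.5 + 0.5 + 2 + 1.5
= 11 beats


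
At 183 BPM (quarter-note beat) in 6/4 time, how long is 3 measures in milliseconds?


Quarter-note beat duration = 60000 / 183 ms
Beats per measure (6/4) = 6
One measure = 6 × 60000 / 183 = 360000 / 183 ms
3 measures = 3 × 360000 / 183 = 1080000 / 183
= 5901.6 ms


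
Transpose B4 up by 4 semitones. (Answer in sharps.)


B4: chromatic position 11 in octave 4 → absolute = 4×12 + 11 = 59
Transpose up 4: 59 + 4 = 63
63 = 5×12 + 3 → D# in octave 5
Result = D#5


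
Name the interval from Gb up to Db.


Let's work it out.
Letter names: G → D spans 5 letter names → a 5th
Semitones: Gb → Db = 7 half-steps
A 5th of 7 semitones is a perfect 5th
= perfect 5th


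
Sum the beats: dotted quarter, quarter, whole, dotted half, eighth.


Step by step:
Beat values:
  dotted quarter = 1.5 beats
  quarter = 1 beat
  whole = 4 beats
  dotted half = 3 beats
  eighth = 0.5 beats
Sum = 1.5 + 1 + 4 + 3 + 0.5
= 10 beats


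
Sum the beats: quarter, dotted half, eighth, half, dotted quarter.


Reasoning:
Beat values:
  quarter = 1 beat
  dotted half = 3 beats
  eighth = 0.5 beats
  half = 2 beats
  dotted quarter = 1.5 beats
Sum = 1 + 3 + 0.5 + 2 + 1.5
= 8 beats


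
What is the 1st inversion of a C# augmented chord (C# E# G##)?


Root position: C# E# G##
1st inversion: move root up an octave
Bass note: E#
Notes (bottom to top) = E# G## C#


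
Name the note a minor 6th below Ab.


Solution.
A 6th spans 6 letter names, so from A we land on C
A minor 6th = 8 semitones below Ab
Spell C at that pitch: C
= C


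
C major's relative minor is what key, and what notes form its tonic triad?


The relative minor shares the major's key signature and starts on its 6th degree
6th degree = a major 6th above the tonic; a major 6th above C is A
→ relative minor of C major is A minor
Tonic triad of A minor = root + minor 3rd + perfect 5th = A C E
= A minor; triad = A C E


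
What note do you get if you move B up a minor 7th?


Working:
minor 7th: 7 letter names, 10 semitones
Letter: B + 6 → A
Pitch: B + 10 semitones, spelled as an A → A
= A


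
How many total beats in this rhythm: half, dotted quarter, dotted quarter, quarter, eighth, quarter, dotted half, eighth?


Let's work it out.
Beat values:
  half = 2 beats
  dotted quarter = 1.5 beats
  dotted quarter = 1.5 beats
  quarter = 1 beat
  eighth = 0.5 beats
  quarter = 1 beat
  dotted half = 3 beats
  eighth = 0.5 beats
Sum = 2 + 1.5 + 1.5 + 1 + 0.5 + 1 + 3 + 0.5
= 11 beats


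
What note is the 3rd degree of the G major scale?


Step by step:
Major scale pattern: W-W-H-W-W-W-H (2-2-1-2-2-2-1 semitones)
Starting from G:
  G + 2 semitones → A
  A + 2 semitones → B
  B + 1 semitone → C
  C + 2 semitones → D
  D + 2 semitones → E
  E + 2 semitones → F#
  F# + 1 semitone → G
Scale: G A B C D E F#
Degree 3 = B


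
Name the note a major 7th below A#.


A 7th spans 7 letter names, so from A we land on B
A major 7th = 11 semitones below A#
Spell B at that pitch: B
= B


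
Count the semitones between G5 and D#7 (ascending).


Reasoning:
Absolute semitone position = octave×12 + chromatic position
G5: 5×12 + 7 = 67
D#7: 7×12 + 3 = 87
Difference = 87 - 67 = 20
= 20 semitones


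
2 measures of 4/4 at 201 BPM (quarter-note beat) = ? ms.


Reasoning:
Quarter-note beat duration = 60000 / 201 ms
Beats per measure (4/4) = 4
One measure = 4 × 60000 / 201 = 240000 / 201 ms
2 measures = 2 × 240000 / 201 = 480000 / 201
= 2388.1 ms


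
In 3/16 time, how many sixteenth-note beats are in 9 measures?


Step by step:
Time signature 3/16: the bottom number 16 means the sixteenth note gets one count
The top number 3 means 3 sixteenth-note beats per measure
Total = 3 × 9 measures
= 27 sixteenth-note beats


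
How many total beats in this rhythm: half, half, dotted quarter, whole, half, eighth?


Beat values:
  half = 2 beats
  half = 2 beats
  dotted quarter = 1.5 beats
  whole = 4 beats
  half = 2 beats
  eighth = 0.5 beats
Sum = 2 + 2 + 1.5 + 4 + 2 + 0.5
= 12 beats


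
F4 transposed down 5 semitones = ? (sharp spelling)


Solution.
F4: chromatic position 5 in octave 4 → absolute = 4×12 + 5 = 53
Transpose down 5: 53 - 5 = 48
48 = 4×12 + 0 → C in octave 4
Result = C4


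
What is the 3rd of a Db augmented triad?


Working:
Augmented triad = root + major 3rd (4 semitones) + augmented 5th (8 semitones)
A triad on Db stacks thirds, so the chord tones use letter names D-F-A
Root: Db
Major 3rd above Db: F
Augmented 5th above Db: A
The 3rd = F


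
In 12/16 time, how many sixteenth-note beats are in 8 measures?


Reasoning:
Time signature 12/16: the bottom number 16 means the sixteenth note gets one count
The top number 12 means 12 sixteenth-note beats per measure
Total = 12 × 8 measures
= 96 sixteenth-note beats


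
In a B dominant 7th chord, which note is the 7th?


Working:
Dominant 7th chord = root + major 3rd + perfect 5th + minor 7th
Seventh chords stack in thirds, so the letter names are B-D-F-A
Root: B
Major 3rd above B: D#
Perfect 5th above B: F#
Minor 7th above B: A
The 7th = A


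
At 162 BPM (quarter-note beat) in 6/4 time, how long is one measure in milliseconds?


Reasoning:
Quarter-note beat duration = 60000 / 162 ms
Beats per measure (6/4) = 6
One measure = 6 × 60000 / 162 = 360000 / 162 ms
= 2222.2 ms


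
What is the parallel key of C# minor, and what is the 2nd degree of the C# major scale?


Working:
Parallel keys share the same tonic but differ in mode
C# minor → parallel is C# major
C# major scale: C# D# E# F# G# A# B#
= C# major; 2nd degree = D#


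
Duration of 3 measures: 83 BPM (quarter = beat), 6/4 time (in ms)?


Working:
Quarter-note beat duration = 60000 / 83 ms
Beats per measure (6/4) = 6
One measure = 6 × 60000 / 83 = 360000 / 83 ms
3 measures = 3 × 360000 / 83 = 1080000 / 83
= 13012.0 ms


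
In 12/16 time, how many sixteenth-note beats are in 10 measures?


Time signature 12/16: the bottom number 16 means the sixteenth note gets one count
The top number 12 means 12 sixteenth-note beats per measure
Total = 12 × 10 measures
= 120 sixteenth-note beats


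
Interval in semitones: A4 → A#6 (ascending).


Working:
Absolute semitone position = octave×12 + chromatic position
A4: 4×12 + 9 = 57
A#6: 6×12 + 10 = 82
Difference = 82 - 57 = 25
= 25 semitones


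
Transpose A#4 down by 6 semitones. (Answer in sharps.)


Working:
A#4: chromatic position 10 in octave 4 → absolute = 4×12 + 10 = 58
Transpose down 6: 58 - 6 = 52
52 = 4×12 + 4 → E in octave 4
Result = E4


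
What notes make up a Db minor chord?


Solution.
Minor triad = root + minor 3rd (3 semitones) + perfect 5th (7 semitones)
A triad on Db stacks thirds, so the chord tones use letter names D-F-A
Root: Db
Minor 3rd above Db: Fb
Perfect 5th above Db: Ab
Chord = Db Fb Ab


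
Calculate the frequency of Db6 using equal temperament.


Reasoning:
f = 440 × 2^(n/12) where n = semitones from A4
Db6: 16 semitones from A4
f = 440 × 2^(16/12)
f = 1108.73 Hz


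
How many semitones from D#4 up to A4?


Step by step:
Absolute semitone position = octave×12 + chromatic position
D#4: 4×12 + 3 = 51
A4: 4×12 + 9 = 57
Difference = 57 - 51 = 6
= 6 semitones


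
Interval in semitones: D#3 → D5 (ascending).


Reasoning:
Absolute semitone position = octave×12 + chromatic position
D#3: 3×12 + 3 = 39
D5: 5×12 + 2 = 62
Difference = 62 - 39 = 23
= 23 semitones


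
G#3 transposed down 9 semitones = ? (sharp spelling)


G#3: chromatic position 8 in octave 3 → absolute = 3×12 + 8 = 44
Transpose down 9: 44 - 9 = 35
35 = 2×12 + 11 → B in octave 2
Result = B2


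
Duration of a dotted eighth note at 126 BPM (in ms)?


Step by step:
One quarter-note beat = 60000 / BPM = 60000 / 126 ms
Dotted eighth note = 3/4 × quarter note
Duration = 3/4 × 60000 / 126 = 45000 / 126
= 357.1 ms


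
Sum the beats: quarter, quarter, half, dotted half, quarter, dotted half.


Step by step:
Beat values:
  quarter = 1 beat
  quarter = 1 beat
  half = 2 beats
  dotted half = 3 beats
  quarter = 1 beat
  dotted half = 3 beats
Sum = 1 + 1 + 2 + 3 + 1 + 3
= 11 beats


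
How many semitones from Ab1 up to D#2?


Reasoning:
Absolute semitone position = octave×12 + chromatic position
Ab1: 1×12 + 8 = 20
D#2: 2×12 + 3 = 27
Difference = 27 - 20 = 7
= 7 semitones


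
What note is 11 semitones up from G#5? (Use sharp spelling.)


Working:
G#5: chromatic position 8 in octave 5 → absolute = 5×12 + 8 = 68
Transpose up 11: 68 + 11 = 79
79 = 6×12 + 7 → G in octave 6
Result = G6


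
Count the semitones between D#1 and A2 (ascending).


Absolute semitone position = octave×12 + chromatic position
D#1: 1×12 + 3 = 15
A2: 2×12 + 9 = 33
Difference = 33 - 15 = 18
= 18 semitones


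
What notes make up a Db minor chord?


Working:
Minor triad = root + minor 3rd (3 semitones) + perfect 5th (7 semitones)
A triad on Db stacks thirds, so the chord tones use letter names D-F-A
Root: Db
Minor 3rd above Db: Fb
Perfect 5th above Db: Ab
Chord = Db Fb Ab


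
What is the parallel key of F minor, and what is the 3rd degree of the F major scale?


Parallel keys share the same tonic but differ in mode
F minor → parallel is F major
F major scale: F G A Bb C D E
= F major; 3rd degree = A


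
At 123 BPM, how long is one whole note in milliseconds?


Let's work it out.
One quarter-note beat = 60000 / BPM = 60000 / 123 ms
Whole note = 4 × quarter note
Duration = 4 × 60000 / 123 = 240000 / 123
= 1951.2 ms


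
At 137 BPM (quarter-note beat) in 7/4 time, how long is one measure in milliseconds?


Quarter-note beat duration = 60000 / 137 ms
Beats per measure (7/4) = 7
One measure = 7 × 60000 / 137 = 420000 / 137 ms
= 3065.7 ms


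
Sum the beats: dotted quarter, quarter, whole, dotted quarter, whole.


Step by step:
Beat values:
  dotted quarter = 1.5 beats
  quarter = 1 beat
  whole = 4 beats
  dotted quarter = 1.5 beats
  whole = 4 beats
Sum = 1.5 + 1 + 4 + 1.5 + 4
= 12 beats


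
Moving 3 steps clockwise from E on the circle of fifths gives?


Reasoning:
Each clockwise step on the circle of fifths moves up a perfect 5th
From E: E → B → F#/Gb → Db
= Db


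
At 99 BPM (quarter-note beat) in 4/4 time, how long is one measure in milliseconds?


Quarter-note beat duration = 60000 / 99 ms
Beats per measure (4/4) = 4
One measure = 4 × 60000 / 99 = 240000 / 99 ms
= 2424.2 ms


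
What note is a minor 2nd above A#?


A 2nd spans 2 letter names, so from A we land on B
A minor 2nd = 1 semitone above A#
Spell B at that pitch: B
= B


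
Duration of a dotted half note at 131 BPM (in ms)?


Reasoning:
One quarter-note beat = 60000 / BPM = 60000 / 131 ms
Dotted half note = 3 × quarter note
Duration = 3 × 60000 / 131 = 180000 / 131
= 1374.0 ms


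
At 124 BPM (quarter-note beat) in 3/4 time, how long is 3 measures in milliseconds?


Quarter-note beat duration = 60000 / 124 ms
Beats per measure (3/4) = 3
One measure = 3 × 60000 / 124 = 180000 / 124 ms
3 measures = 3 × 180000 / 124 = 540000 / 124
= 4354.8 ms


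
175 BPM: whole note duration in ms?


Solution.
One quarter-note beat = 60000 / BPM = 60000 / 175 ms
Whole note = 4 × quarter note
Duration = 4 × 60000 / 175 = 240000 / 175
= 1371.4 ms


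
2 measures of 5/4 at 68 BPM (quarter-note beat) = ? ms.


Quarter-note beat duration = 60000 / 68 ms
Beats per measure (5/4) = 5
One measure = 5 × 60000 / 68 = 300000 / 68 ms
2 measures = 2 × 300000 / 68 = 600000 / 68
= 8823.5 ms


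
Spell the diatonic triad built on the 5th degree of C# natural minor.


Working:
C# natural minor scale: C# D# E F# G# A B
Diatonic triad on degree 5 stacks scale notes 5, 7, 2: G# B D#
G#→B = 3 semitones; G#→D# = 7 semitones → minor triad
= G# B D# (minor)


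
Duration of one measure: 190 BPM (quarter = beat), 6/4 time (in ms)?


Quarter-note beat duration = 60000 / 190 ms
Beats per measure (6/4) = 6
One measure = 6 × 60000 / 190 = 360000 / 190 ms
= 1894.7 ms


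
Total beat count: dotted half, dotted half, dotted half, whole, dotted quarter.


Working:
Beat values:
  dotted half = 3 beats
  dotted half = 3 beats
  dotted half = 3 beats
  whole = 4 beats
  dotted quarter = 1.5 beats
Sum = 3 + 3 + 3 + 4 + 1.5
= 14.5 beats


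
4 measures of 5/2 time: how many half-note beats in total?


Time signature 5/2: the bottom number 2 means the half note gets one count
The top number 5 means 5 half-note beats per measure
Total = 5 × 4 measures
= 20 half-note beats


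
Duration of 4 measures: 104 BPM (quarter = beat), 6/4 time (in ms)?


Quarter-note beat duration = 60000 / 104 ms
Beats per measure (6/4) = 6
One measure = 6 × 60000 / 104 = 360000 / 104 ms
4 measures = 4 × 360000 / 104 = 1440000 / 104
= 13846.2 ms


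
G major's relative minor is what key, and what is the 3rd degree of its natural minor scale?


The relative minor shares the major's key signature and starts on its 6th degree
6th degree = a major 6th above the tonic; a major 6th above G is E
→ relative minor of G major is E minor
E natural minor scale: E F# G A B C D
= E minor; 3rd degree = G


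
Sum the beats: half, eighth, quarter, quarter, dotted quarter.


Step by step:
Beat values:
  half = 2 beats
  eighth = 0.5 beats
  quarter = 1 beat
  quarter = 1 beat
  dotted quarter = 1.5 beats
Sum = 2 + 0.5 + 1 + 1 + 1.5
= 6 beats


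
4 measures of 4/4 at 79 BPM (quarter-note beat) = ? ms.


Reasoning:
Quarter-note beat duration = 60000 / 79 ms
Beats per measure (4/4) = 4
One measure = 4 × 60000 / 79 = 240000 / 79 ms
4 measures = 4 × 240000 / 79 = 960000 / 79
= 12151.9 ms


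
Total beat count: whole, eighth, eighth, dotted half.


Beat values:
  whole = 4 beats
  eighth = 0.5 beats
  eighth = 0.5 beats
  dotted half = 3 beats
Sum = 4 + 0.5 + 0.5 + 3
= 8 beats


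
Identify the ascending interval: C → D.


Let's work it out.
Letter names: C → D spans 2 letter names → a 2nd
Semitones: C → D = 2 half-steps
A 2nd of 2 semitones is a major 2nd
= major 2nd


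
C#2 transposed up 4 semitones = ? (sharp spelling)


Reasoning:
C#2: chromatic position 1 in octave 2 → absolute = 2×12 + 1 = 25
Transpose up 4: 25 + 4 = 29
29 = 2×12 + 5 → F in octave 2
Result = F2


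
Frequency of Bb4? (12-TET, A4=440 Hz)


Working:
f = 440 × 2^(n/12) where n = semitones from A4
Bb4: 1 semitones from A4
f = 440 × 2^(1/12)
f = 466.16 Hz


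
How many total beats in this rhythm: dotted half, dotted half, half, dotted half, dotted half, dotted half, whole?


Beat values:
  dotted half = 3 beats
  dotted half = 3 beats
  half = 2 beats
  dotted half = 3 beats
  dotted half = 3 beats
  dotted half = 3 beats
  whole = 4 beats
Sum = 3 + 3 + 2 + 3 + 3 + 3 + 4
= 21 beats


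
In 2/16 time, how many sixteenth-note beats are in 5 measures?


Working:
Time signature 2/16: the bottom number 16 means the sixteenth note gets one count
The top number 2 means 2 sixteenth-note beats per measure
Total = 2 × 5 measures
= 10 sixteenth-note beats


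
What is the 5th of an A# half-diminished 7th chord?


Solution.
Half-diminished 7th chord = root + minor 3rd + diminished 5th + minor 7th
Seventh chords stack in thirds, so the letter names are A-C-E-G
Root: A#
Minor 3rd above A#: C#
Diminished 5th above A#: E
Minor 7th above A#: G#
The 5th = E


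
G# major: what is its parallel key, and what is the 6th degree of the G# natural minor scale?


Parallel keys share the same tonic but differ in mode
G# major → parallel is G# minor
G# natural minor scale: G# A# B C# D# E F#
= G# minor; 6th degree = E


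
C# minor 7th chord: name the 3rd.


Reasoning:
Minor 7th chord = root + minor 3rd + perfect 5th + minor 7th
Seventh chords stack in thirds, so the letter names are C-E-G-B
Root: C#
Minor 3rd above C#: E
Perfect 5th above C#: G#
Minor 7th above C#: B
The 3rd = E


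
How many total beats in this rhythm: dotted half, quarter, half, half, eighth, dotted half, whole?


Working:
Beat values:
  dotted half = 3 beats
  quarter = 1 beat
  half = 2 beats
  half = 2 beats
  eighth = 0.5 beats
  dotted half = 3 beats
  whole = 4 beats
Sum = 3 + 1 + 2 + 2 + 0.5 + 3 + 4
= 15.5 beats


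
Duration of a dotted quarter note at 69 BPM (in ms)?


Let's work it out.
One quarter-note beat = 60000 / BPM = 60000 / 69 ms
Dotted quarter note = 3/2 × quarter note
Duration = 3/2 × 60000 / 69 = 90000 / 69
= 1304.3 ms


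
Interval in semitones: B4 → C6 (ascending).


Absolute semitone position = octave×12 + chromatic position
B4: 4×12 + 11 = 59
C6: 6×12 + 0 = 72
Difference = 72 - 59 = 13
= 13 semitones


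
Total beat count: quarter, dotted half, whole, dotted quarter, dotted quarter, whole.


Let's work it out.
Beat values:
  quarter = 1 beat
  dotted half = 3 beats
  whole = 4 beats
  dotted quarter = 1.5 beats
  dotted quarter = 1.5 beats
  whole = 4 beats
Sum = 1 + 3 + 4 + 1.5 + 1.5 + 4
= 15 beats


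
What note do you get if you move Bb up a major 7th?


major 7th: 7 letter names, 11 semitones
Letter: B + 6 → A
Pitch: Bb + 11 semitones, spelled as an A → A
= A


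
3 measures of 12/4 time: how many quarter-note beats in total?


Working:
Time signature 12/4: the bottom number 4 means the quarter note gets one count
The top number 12 means 12 quarter-note beats per measure
Total = 12 × 3 measures
= 36 quarter-note beats


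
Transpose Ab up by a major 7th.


Step by step:
major 7th: 7 letter names, 11 semitones
Letter: A + 6 → G
Pitch: Ab + 11 semitones, spelled as a G → G
= G


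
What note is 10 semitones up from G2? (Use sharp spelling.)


G2: chromatic position 7 in octave 2 → absolute = 2×12 + 7 = 31
Transpose up 10: 31 + 10 = 41
41 = 3×12 + 5 → F in octave 3
Result = F3


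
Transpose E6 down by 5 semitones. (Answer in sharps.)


Working:
E6: chromatic position 4 in octave 6 → absolute = 6×12 + 4 = 76
Transpose down 5: 76 - 5 = 71
71 = 5×12 + 11 → B in octave 5
Result = B5


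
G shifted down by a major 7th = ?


Step by step:
major 7th: 7 letter names, 11 semitones
Letter: G - 6 → A
Pitch: G - 11 semitones, spelled as an A → Ab
= Ab


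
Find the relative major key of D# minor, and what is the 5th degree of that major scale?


Solution.
The relative major shares the key signature and is a minor 3rd above the minor tonic
A minor 3rd above D# is F#
→ relative major of D# minor is F# major
F# major scale: F# G# A# B C# D# E#
= F# major; 5th degree = C#
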